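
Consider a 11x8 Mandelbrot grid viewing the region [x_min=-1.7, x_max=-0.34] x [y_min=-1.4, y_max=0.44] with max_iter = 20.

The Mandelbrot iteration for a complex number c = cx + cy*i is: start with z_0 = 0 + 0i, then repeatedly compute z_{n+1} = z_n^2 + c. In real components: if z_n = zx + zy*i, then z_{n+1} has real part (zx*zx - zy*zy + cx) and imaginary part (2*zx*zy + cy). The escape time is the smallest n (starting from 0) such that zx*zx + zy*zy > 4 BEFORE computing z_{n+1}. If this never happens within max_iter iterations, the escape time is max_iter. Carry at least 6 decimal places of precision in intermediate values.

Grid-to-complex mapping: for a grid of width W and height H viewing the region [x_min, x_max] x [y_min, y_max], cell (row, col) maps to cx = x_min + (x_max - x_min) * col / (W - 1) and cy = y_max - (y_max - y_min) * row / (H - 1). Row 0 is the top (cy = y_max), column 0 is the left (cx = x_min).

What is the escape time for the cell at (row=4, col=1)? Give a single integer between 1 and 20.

z_0 = 0 + 0i, c = -1.5640 + -0.6114i
Iter 1: z = -1.5640 + -0.6114i, |z|^2 = 2.8199
Iter 2: z = 0.5083 + 1.3011i, |z|^2 = 1.9512
Iter 3: z = -2.9986 + 0.7112i, |z|^2 = 9.4973
Escaped at iteration 3

Answer: 3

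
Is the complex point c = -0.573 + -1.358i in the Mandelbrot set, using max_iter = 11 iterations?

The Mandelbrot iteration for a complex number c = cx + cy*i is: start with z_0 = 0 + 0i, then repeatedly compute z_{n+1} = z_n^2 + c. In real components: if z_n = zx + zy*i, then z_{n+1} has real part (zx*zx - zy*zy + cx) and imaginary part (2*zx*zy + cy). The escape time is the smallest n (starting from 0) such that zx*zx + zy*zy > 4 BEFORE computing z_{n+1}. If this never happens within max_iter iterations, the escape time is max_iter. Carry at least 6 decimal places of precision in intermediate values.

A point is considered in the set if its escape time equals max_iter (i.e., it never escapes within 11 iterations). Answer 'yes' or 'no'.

z_0 = 0 + 0i, c = -0.5730 + -1.3580i
Iter 1: z = -0.5730 + -1.3580i, |z|^2 = 2.1725
Iter 2: z = -2.0888 + 0.1983i, |z|^2 = 4.4025
Escaped at iteration 2

Answer: no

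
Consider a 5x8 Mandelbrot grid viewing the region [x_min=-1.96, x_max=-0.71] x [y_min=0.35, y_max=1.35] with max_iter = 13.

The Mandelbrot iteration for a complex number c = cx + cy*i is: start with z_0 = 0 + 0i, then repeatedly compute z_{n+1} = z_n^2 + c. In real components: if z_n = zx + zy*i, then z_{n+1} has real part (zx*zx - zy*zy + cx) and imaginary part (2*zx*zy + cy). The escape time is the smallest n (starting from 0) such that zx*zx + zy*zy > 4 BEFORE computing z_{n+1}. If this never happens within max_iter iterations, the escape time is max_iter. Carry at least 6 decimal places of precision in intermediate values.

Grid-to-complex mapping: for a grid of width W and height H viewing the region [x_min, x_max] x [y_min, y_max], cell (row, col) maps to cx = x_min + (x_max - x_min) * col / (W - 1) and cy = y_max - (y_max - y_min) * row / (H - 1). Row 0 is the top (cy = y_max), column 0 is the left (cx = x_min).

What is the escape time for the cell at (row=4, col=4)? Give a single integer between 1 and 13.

Answer: 4

Derivation:
z_0 = 0 + 0i, c = -0.7100 + 0.7786i
Iter 1: z = -0.7100 + 0.7786i, |z|^2 = 1.1103
Iter 2: z = -0.8121 + -0.3270i, |z|^2 = 0.7664
Iter 3: z = -0.1575 + 1.3097i, |z|^2 = 1.7400
Iter 4: z = -2.4004 + 0.3661i, |z|^2 = 5.8961
Escaped at iteration 4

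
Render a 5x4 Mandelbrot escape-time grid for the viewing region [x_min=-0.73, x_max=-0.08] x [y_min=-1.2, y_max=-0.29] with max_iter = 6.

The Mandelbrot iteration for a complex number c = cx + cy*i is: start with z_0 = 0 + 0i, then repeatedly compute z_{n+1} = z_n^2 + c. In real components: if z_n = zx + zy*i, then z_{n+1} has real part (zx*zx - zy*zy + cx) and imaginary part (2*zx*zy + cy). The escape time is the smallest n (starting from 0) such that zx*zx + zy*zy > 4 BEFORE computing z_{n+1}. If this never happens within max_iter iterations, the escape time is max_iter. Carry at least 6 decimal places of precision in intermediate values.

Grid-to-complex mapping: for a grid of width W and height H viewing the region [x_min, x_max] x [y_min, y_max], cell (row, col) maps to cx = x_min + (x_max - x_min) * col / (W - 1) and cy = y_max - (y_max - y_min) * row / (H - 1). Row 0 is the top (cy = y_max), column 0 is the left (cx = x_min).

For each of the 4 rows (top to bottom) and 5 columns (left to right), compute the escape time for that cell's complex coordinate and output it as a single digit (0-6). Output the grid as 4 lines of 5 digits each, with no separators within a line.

(row=0, col=0): c = -0.7300 + -0.2900i → escape time 6
(row=0, col=1): c = -0.5675 + -0.2900i → escape time 6
(row=0, col=2): c = -0.4050 + -0.2900i → escape time 6
(row=0, col=3): c = -0.2425 + -0.2900i → escape time 6
(row=0, col=4): c = -0.0800 + -0.2900i → escape time 6
(row=1, col=0): c = -0.7300 + -0.5933i → escape time 6
(row=1, col=1): c = -0.5675 + -0.5933i → escape time 6
(row=1, col=2): c = -0.4050 + -0.5933i → escape time 6
(row=1, col=3): c = -0.2425 + -0.5933i → escape time 6
(row=1, col=4): c = -0.0800 + -0.5933i → escape time 6
(row=2, col=0): c = -0.7300 + -0.8967i → escape time 4
(row=2, col=1): c = -0.5675 + -0.8967i → escape time 4
(row=2, col=2): c = -0.4050 + -0.8967i → escape time 5
(row=2, col=3): c = -0.2425 + -0.8967i → escape time 6
(row=2, col=4): c = -0.0800 + -0.8967i → escape time 6
(row=3, col=0): c = -0.7300 + -1.2000i → escape time 3
(row=3, col=1): c = -0.5675 + -1.2000i → escape time 3
(row=3, col=2): c = -0.4050 + -1.2000i → escape time 3
(row=3, col=3): c = -0.2425 + -1.2000i → escape time 3
(row=3, col=4): c = -0.0800 + -1.2000i → escape time 3

Answer: 66666
66666
44566
33333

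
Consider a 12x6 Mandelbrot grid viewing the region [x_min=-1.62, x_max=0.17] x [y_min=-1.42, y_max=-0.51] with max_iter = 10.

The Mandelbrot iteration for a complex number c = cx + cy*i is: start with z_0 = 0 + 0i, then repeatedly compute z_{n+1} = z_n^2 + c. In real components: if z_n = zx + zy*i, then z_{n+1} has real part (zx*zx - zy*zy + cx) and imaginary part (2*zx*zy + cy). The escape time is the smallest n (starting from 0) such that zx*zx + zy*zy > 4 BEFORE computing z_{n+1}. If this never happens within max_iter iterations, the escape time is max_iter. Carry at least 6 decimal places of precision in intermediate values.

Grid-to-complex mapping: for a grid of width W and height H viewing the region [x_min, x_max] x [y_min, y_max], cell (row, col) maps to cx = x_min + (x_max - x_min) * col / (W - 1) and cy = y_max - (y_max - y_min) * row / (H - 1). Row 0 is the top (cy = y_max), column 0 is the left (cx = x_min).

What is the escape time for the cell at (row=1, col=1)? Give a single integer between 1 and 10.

z_0 = 0 + 0i, c = -1.4573 + -0.6920i
Iter 1: z = -1.4573 + -0.6920i, |z|^2 = 2.6025
Iter 2: z = 0.1875 + 1.3249i, |z|^2 = 1.7904
Iter 3: z = -3.1774 + -0.1952i, |z|^2 = 10.1338
Escaped at iteration 3

Answer: 3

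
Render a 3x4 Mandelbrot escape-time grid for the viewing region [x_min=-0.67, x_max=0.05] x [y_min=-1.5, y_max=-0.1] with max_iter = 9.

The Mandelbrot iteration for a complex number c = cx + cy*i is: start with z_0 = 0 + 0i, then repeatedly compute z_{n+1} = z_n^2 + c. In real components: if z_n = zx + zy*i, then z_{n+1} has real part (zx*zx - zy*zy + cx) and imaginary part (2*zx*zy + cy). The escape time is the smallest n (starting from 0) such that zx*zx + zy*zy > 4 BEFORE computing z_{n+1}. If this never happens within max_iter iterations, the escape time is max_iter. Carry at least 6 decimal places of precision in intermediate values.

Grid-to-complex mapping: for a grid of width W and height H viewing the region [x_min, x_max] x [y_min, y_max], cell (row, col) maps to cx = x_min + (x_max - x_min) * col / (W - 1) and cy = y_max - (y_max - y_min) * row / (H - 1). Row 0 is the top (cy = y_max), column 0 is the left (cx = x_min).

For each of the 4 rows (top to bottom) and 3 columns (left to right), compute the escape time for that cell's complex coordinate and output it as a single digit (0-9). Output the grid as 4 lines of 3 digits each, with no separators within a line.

(row=0, col=0): c = -0.6700 + -0.1000i → escape time 9
(row=0, col=1): c = -0.3100 + -0.1000i → escape time 9
(row=0, col=2): c = 0.0500 + -0.1000i → escape time 9
(row=1, col=0): c = -0.6700 + -0.5667i → escape time 7
(row=1, col=1): c = -0.3100 + -0.5667i → escape time 9
(row=1, col=2): c = 0.0500 + -0.5667i → escape time 9
(row=2, col=0): c = -0.6700 + -1.0333i → escape time 3
(row=2, col=1): c = -0.3100 + -1.0333i → escape time 5
(row=2, col=2): c = 0.0500 + -1.0333i → escape time 4
(row=3, col=0): c = -0.6700 + -1.5000i → escape time 2
(row=3, col=1): c = -0.3100 + -1.5000i → escape time 2
(row=3, col=2): c = 0.0500 + -1.5000i → escape time 2

Answer: 999
799
354
222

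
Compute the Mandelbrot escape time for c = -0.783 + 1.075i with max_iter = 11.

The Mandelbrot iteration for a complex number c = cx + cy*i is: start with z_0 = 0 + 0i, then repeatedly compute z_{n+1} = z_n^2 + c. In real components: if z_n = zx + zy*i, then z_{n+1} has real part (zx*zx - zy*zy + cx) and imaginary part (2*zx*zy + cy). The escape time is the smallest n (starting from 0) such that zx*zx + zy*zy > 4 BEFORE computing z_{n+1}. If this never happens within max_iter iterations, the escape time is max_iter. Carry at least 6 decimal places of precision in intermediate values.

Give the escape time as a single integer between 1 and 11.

z_0 = 0 + 0i, c = -0.7830 + 1.0750i
Iter 1: z = -0.7830 + 1.0750i, |z|^2 = 1.7687
Iter 2: z = -1.3255 + -0.6084i, |z|^2 = 2.1273
Iter 3: z = 0.6038 + 2.6880i, |z|^2 = 7.5902
Escaped at iteration 3

Answer: 3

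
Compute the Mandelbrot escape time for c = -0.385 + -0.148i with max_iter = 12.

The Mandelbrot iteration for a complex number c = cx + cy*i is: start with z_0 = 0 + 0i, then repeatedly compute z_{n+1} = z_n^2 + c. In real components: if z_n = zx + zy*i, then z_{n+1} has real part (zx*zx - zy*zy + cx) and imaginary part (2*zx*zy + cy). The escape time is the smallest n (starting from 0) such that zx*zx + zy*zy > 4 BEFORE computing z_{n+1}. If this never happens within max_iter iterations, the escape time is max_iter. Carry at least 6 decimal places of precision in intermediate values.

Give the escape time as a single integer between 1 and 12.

Answer: 12

Derivation:
z_0 = 0 + 0i, c = -0.3850 + -0.1480i
Iter 1: z = -0.3850 + -0.1480i, |z|^2 = 0.1701
Iter 2: z = -0.2587 + -0.0340i, |z|^2 = 0.0681
Iter 3: z = -0.3192 + -0.1304i, |z|^2 = 0.1189
Iter 4: z = -0.3001 + -0.0647i, |z|^2 = 0.0942
Iter 5: z = -0.2991 + -0.1091i, |z|^2 = 0.1014
Iter 6: z = -0.3074 + -0.0827i, |z|^2 = 0.1014
Iter 7: z = -0.2973 + -0.0971i, |z|^2 = 0.0978
Iter 8: z = -0.3060 + -0.0902i, |z|^2 = 0.1018
Iter 9: z = -0.2995 + -0.0928i, |z|^2 = 0.0983
Iter 10: z = -0.3039 + -0.0924i, |z|^2 = 0.1009
Iter 11: z = -0.3012 + -0.0918i, |z|^2 = 0.0991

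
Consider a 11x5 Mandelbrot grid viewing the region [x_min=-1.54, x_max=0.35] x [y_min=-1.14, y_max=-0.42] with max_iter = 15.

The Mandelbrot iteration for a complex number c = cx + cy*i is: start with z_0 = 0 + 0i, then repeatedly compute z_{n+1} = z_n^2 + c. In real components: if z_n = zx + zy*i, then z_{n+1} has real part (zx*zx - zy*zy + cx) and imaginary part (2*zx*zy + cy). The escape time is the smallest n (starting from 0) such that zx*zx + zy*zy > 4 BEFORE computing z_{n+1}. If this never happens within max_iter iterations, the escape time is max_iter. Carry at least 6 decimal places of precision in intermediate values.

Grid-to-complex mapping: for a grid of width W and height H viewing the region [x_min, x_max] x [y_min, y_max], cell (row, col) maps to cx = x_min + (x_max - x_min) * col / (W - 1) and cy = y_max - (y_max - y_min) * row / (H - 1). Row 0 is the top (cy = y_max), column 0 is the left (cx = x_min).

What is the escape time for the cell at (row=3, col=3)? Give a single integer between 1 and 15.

z_0 = 0 + 0i, c = -0.9730 + -0.9600i
Iter 1: z = -0.9730 + -0.9600i, |z|^2 = 1.8683
Iter 2: z = -0.9479 + 0.9082i, |z|^2 = 1.7232
Iter 3: z = -0.8993 + -2.6816i, |z|^2 = 7.9999
Escaped at iteration 3

Answer: 3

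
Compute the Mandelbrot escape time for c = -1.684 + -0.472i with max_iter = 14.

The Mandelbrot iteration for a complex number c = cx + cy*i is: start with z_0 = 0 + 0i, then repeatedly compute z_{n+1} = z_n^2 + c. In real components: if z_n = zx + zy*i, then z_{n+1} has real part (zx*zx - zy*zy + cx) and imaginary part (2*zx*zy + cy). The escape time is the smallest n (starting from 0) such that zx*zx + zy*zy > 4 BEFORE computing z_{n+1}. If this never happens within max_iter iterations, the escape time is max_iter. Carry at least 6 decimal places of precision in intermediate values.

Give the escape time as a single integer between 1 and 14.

Answer: 3

Derivation:
z_0 = 0 + 0i, c = -1.6840 + -0.4720i
Iter 1: z = -1.6840 + -0.4720i, |z|^2 = 3.0586
Iter 2: z = 0.9291 + 1.1177i, |z|^2 = 2.1124
Iter 3: z = -2.0701 + 1.6048i, |z|^2 = 6.8607
Escaped at iteration 3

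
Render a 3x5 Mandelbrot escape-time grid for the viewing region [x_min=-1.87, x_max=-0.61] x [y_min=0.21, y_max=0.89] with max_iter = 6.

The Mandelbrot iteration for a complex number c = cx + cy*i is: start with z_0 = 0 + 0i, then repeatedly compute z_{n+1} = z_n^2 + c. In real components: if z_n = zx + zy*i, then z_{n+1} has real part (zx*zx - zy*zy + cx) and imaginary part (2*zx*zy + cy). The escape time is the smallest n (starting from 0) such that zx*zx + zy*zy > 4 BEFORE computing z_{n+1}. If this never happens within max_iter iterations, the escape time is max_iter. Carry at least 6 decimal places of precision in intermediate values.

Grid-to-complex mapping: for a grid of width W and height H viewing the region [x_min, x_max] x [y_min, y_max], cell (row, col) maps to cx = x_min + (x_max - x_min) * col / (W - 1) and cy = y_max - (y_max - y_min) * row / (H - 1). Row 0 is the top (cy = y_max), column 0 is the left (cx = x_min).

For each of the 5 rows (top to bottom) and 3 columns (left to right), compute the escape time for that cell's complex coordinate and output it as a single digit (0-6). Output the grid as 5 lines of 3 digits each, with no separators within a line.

(row=0, col=0): c = -1.8700 + 0.8900i → escape time 1
(row=0, col=1): c = -1.2400 + 0.8900i → escape time 3
(row=0, col=2): c = -0.6100 + 0.8900i → escape time 4
(row=1, col=0): c = -1.8700 + 0.7200i → escape time 1
(row=1, col=1): c = -1.2400 + 0.7200i → escape time 3
(row=1, col=2): c = -0.6100 + 0.7200i → escape time 6
(row=2, col=0): c = -1.8700 + 0.5500i → escape time 2
(row=2, col=1): c = -1.2400 + 0.5500i → escape time 4
(row=2, col=2): c = -0.6100 + 0.5500i → escape time 6
(row=3, col=0): c = -1.8700 + 0.3800i → escape time 3
(row=3, col=1): c = -1.2400 + 0.3800i → escape time 6
(row=3, col=2): c = -0.6100 + 0.3800i → escape time 6
(row=4, col=0): c = -1.8700 + 0.2100i → escape time 4
(row=4, col=1): c = -1.2400 + 0.2100i → escape time 6
(row=4, col=2): c = -0.6100 + 0.2100i → escape time 6

Answer: 134
136
246
366
466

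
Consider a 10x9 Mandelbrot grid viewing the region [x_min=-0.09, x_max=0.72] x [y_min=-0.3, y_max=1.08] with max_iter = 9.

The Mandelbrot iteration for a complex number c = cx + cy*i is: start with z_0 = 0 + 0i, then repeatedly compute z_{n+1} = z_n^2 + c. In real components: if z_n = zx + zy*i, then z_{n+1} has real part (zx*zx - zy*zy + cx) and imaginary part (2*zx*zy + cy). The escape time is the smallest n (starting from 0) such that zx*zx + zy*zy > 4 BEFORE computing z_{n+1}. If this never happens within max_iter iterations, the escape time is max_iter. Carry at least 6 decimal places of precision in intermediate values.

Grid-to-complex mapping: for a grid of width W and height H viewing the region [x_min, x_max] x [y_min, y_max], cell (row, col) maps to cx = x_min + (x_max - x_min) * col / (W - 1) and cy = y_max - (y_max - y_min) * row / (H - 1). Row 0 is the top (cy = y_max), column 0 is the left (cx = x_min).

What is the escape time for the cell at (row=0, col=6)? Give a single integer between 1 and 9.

z_0 = 0 + 0i, c = 0.4500 + 1.0800i
Iter 1: z = 0.4500 + 1.0800i, |z|^2 = 1.3689
Iter 2: z = -0.5139 + 2.0520i, |z|^2 = 4.4748
Escaped at iteration 2

Answer: 2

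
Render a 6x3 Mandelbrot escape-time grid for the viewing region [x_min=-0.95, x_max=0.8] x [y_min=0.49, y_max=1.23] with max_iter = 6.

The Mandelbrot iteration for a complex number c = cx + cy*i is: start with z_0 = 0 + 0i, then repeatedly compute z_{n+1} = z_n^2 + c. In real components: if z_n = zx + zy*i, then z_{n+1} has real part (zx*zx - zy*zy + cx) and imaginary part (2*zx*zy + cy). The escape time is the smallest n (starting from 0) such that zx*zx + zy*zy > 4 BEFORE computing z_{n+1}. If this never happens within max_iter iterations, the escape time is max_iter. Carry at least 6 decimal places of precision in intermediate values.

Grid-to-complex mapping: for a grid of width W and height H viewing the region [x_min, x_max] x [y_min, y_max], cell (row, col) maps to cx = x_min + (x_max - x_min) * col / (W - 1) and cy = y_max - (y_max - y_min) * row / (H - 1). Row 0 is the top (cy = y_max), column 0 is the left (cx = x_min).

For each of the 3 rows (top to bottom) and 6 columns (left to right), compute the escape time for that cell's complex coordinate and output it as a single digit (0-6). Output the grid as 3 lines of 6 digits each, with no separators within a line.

(row=0, col=0): c = -0.9500 + 1.2300i → escape time 3
(row=0, col=1): c = -0.6000 + 1.2300i → escape time 3
(row=0, col=2): c = -0.2500 + 1.2300i → escape time 3
(row=0, col=3): c = 0.1000 + 1.2300i → escape time 2
(row=0, col=4): c = 0.4500 + 1.2300i → escape time 2
(row=0, col=5): c = 0.8000 + 1.2300i → escape time 2
(row=1, col=0): c = -0.9500 + 0.8600i → escape time 3
(row=1, col=1): c = -0.6000 + 0.8600i → escape time 4
(row=1, col=2): c = -0.2500 + 0.8600i → escape time 6
(row=1, col=3): c = 0.1000 + 0.8600i → escape time 5
(row=1, col=4): c = 0.4500 + 0.8600i → escape time 3
(row=1, col=5): c = 0.8000 + 0.8600i → escape time 2
(row=2, col=0): c = -0.9500 + 0.4900i → escape time 5
(row=2, col=1): c = -0.6000 + 0.4900i → escape time 6
(row=2, col=2): c = -0.2500 + 0.4900i → escape time 6
(row=2, col=3): c = 0.1000 + 0.4900i → escape time 6
(row=2, col=4): c = 0.4500 + 0.4900i → escape time 6
(row=2, col=5): c = 0.8000 + 0.4900i → escape time 3

Answer: 333222
346532
566663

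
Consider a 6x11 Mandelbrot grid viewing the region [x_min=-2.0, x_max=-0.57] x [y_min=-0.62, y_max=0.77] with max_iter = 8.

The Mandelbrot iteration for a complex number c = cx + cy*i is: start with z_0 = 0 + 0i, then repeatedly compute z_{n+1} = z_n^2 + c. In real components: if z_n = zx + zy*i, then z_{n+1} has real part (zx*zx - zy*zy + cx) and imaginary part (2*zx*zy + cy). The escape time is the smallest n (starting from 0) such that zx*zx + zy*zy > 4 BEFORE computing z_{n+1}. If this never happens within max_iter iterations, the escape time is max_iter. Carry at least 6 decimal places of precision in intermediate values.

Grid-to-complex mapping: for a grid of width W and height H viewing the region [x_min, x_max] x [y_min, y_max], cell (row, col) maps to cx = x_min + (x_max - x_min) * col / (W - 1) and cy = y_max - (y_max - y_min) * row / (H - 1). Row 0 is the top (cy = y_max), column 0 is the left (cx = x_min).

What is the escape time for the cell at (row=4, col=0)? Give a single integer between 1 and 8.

Answer: 1

Derivation:
z_0 = 0 + 0i, c = -2.0000 + 0.2140i
Iter 1: z = -2.0000 + 0.2140i, |z|^2 = 4.0458
Escaped at iteration 1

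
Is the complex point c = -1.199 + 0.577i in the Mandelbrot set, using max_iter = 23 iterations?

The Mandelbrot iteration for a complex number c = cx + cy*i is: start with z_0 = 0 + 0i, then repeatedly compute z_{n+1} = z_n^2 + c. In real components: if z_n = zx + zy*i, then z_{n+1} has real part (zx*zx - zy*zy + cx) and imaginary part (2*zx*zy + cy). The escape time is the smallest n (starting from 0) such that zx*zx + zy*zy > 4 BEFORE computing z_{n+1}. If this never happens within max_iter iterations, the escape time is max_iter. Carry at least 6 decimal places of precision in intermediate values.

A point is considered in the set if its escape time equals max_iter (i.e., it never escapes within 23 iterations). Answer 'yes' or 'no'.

Answer: no

Derivation:
z_0 = 0 + 0i, c = -1.1990 + 0.5770i
Iter 1: z = -1.1990 + 0.5770i, |z|^2 = 1.7705
Iter 2: z = -0.0943 + -0.8066i, |z|^2 = 0.6596
Iter 3: z = -1.8408 + 0.7292i, |z|^2 = 3.9202
Iter 4: z = 1.6578 + -2.1075i, |z|^2 = 7.1898
Escaped at iteration 4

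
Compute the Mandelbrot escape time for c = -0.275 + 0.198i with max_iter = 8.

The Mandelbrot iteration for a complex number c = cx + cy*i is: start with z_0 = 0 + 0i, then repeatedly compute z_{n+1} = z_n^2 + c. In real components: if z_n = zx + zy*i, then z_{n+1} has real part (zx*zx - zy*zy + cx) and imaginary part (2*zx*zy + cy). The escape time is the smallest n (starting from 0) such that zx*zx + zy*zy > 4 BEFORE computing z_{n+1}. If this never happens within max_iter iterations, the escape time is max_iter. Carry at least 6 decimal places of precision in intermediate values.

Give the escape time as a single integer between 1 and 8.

Answer: 8

Derivation:
z_0 = 0 + 0i, c = -0.2750 + 0.1980i
Iter 1: z = -0.2750 + 0.1980i, |z|^2 = 0.1148
Iter 2: z = -0.2386 + 0.0891i, |z|^2 = 0.0649
Iter 3: z = -0.2260 + 0.1555i, |z|^2 = 0.0753
Iter 4: z = -0.2481 + 0.1277i, |z|^2 = 0.0779
Iter 5: z = -0.2298 + 0.1346i, |z|^2 = 0.0709
Iter 6: z = -0.2403 + 0.1361i, |z|^2 = 0.0763
Iter 7: z = -0.2358 + 0.1326i, |z|^2 = 0.0732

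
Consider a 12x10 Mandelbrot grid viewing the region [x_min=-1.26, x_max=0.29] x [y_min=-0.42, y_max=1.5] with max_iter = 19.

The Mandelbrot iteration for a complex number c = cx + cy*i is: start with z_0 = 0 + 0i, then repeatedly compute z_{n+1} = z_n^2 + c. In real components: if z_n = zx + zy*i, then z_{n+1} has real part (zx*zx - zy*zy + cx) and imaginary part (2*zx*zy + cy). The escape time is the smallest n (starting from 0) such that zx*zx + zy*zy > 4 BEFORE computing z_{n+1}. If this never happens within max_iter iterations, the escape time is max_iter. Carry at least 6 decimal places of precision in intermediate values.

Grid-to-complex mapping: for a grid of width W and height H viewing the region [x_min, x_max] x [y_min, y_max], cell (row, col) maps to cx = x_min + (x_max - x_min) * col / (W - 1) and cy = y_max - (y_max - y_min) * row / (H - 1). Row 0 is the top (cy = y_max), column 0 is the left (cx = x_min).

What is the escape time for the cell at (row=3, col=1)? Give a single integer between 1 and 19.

z_0 = 0 + 0i, c = -1.1191 + 0.8600i
Iter 1: z = -1.1191 + 0.8600i, |z|^2 = 1.9920
Iter 2: z = -0.6063 + -1.0648i, |z|^2 = 1.5015
Iter 3: z = -1.8853 + 2.1513i, |z|^2 = 8.1825
Escaped at iteration 3

Answer: 3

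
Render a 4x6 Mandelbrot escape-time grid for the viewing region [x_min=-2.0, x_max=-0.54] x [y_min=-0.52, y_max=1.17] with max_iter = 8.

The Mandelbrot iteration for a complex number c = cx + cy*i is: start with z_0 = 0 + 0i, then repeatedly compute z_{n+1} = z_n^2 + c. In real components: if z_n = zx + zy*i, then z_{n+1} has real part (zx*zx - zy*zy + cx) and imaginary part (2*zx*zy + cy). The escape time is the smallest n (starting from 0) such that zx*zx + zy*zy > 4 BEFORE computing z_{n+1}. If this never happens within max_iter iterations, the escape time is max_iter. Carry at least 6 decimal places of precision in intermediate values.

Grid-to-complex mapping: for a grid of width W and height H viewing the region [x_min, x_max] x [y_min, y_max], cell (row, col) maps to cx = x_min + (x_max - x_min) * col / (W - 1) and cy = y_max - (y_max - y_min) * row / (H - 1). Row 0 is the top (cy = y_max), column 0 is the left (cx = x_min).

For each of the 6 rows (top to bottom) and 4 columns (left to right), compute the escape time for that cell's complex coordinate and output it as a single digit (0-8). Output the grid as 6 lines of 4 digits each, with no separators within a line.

(row=0, col=0): c = -2.0000 + 1.1700i → escape time 1
(row=0, col=1): c = -1.5133 + 1.1700i → escape time 2
(row=0, col=2): c = -1.0267 + 1.1700i → escape time 3
(row=0, col=3): c = -0.5400 + 1.1700i → escape time 3
(row=1, col=0): c = -2.0000 + 0.8320i → escape time 1
(row=1, col=1): c = -1.5133 + 0.8320i → escape time 3
(row=1, col=2): c = -1.0267 + 0.8320i → escape time 3
(row=1, col=3): c = -0.5400 + 0.8320i → escape time 5
(row=2, col=0): c = -2.0000 + 0.4940i → escape time 1
(row=2, col=1): c = -1.5133 + 0.4940i → escape time 3
(row=2, col=2): c = -1.0267 + 0.4940i → escape time 5
(row=2, col=3): c = -0.5400 + 0.4940i → escape time 8
(row=3, col=0): c = -2.0000 + 0.1560i → escape time 1
(row=3, col=1): c = -1.5133 + 0.1560i → escape time 5
(row=3, col=2): c = -1.0267 + 0.1560i → escape time 8
(row=3, col=3): c = -0.5400 + 0.1560i → escape time 8
(row=4, col=0): c = -2.0000 + -0.1820i → escape time 1
(row=4, col=1): c = -1.5133 + -0.1820i → escape time 5
(row=4, col=2): c = -1.0267 + -0.1820i → escape time 8
(row=4, col=3): c = -0.5400 + -0.1820i → escape time 8
(row=5, col=0): c = -2.0000 + -0.5200i → escape time 1
(row=5, col=1): c = -1.5133 + -0.5200i → escape time 3
(row=5, col=2): c = -1.0267 + -0.5200i → escape time 5
(row=5, col=3): c = -0.5400 + -0.5200i → escape time 8

Answer: 1233
1335
1358
1588
1588
1358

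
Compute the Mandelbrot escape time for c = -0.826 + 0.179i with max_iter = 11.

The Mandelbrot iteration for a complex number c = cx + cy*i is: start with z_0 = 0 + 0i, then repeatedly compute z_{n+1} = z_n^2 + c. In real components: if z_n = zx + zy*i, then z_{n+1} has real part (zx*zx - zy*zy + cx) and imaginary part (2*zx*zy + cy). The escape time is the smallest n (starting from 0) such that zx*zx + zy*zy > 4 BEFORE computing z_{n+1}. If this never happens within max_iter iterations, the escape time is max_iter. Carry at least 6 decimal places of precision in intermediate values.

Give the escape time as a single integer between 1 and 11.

z_0 = 0 + 0i, c = -0.8260 + 0.1790i
Iter 1: z = -0.8260 + 0.1790i, |z|^2 = 0.7143
Iter 2: z = -0.1758 + -0.1167i, |z|^2 = 0.0445
Iter 3: z = -0.8087 + 0.2200i, |z|^2 = 0.7025
Iter 4: z = -0.2204 + -0.1769i, |z|^2 = 0.0799
Iter 5: z = -0.8087 + 0.2570i, |z|^2 = 0.7201
Iter 6: z = -0.2380 + -0.2366i, |z|^2 = 0.1126
Iter 7: z = -0.8253 + 0.2916i, |z|^2 = 0.7662
Iter 8: z = -0.2298 + -0.3024i, |z|^2 = 0.1443
Iter 9: z = -0.8646 + 0.3180i, |z|^2 = 0.8487
Iter 10: z = -0.1796 + -0.3709i, |z|^2 = 0.1698

Answer: 11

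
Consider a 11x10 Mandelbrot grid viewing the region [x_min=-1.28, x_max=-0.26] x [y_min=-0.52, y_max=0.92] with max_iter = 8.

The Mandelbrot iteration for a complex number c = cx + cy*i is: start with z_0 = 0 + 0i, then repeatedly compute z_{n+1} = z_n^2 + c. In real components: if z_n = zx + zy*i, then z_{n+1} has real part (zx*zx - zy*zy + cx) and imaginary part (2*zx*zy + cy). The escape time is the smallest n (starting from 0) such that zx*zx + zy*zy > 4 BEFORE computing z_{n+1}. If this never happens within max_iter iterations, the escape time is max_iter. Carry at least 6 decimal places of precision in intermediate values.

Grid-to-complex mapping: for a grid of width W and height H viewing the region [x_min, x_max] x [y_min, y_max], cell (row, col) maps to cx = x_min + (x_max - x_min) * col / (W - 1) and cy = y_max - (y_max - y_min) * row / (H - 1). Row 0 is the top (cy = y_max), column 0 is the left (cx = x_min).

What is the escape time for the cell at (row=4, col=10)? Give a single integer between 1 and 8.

z_0 = 0 + 0i, c = -0.2600 + 0.2800i
Iter 1: z = -0.2600 + 0.2800i, |z|^2 = 0.1460
Iter 2: z = -0.2708 + 0.1344i, |z|^2 = 0.0914
Iter 3: z = -0.2047 + 0.2072i, |z|^2 = 0.0849
Iter 4: z = -0.2610 + 0.1952i, |z|^2 = 0.1062
Iter 5: z = -0.2300 + 0.1781i, |z|^2 = 0.0846
Iter 6: z = -0.2388 + 0.1981i, |z|^2 = 0.0963
Iter 7: z = -0.2422 + 0.1854i, |z|^2 = 0.0930

Answer: 8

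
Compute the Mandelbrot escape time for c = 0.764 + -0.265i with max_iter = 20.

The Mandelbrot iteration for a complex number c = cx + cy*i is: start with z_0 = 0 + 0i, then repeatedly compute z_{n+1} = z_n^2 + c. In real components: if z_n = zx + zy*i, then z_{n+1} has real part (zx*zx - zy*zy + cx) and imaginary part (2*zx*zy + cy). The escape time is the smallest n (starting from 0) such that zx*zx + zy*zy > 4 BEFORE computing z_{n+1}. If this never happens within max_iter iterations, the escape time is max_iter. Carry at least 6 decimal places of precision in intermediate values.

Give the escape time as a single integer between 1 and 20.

Answer: 3

Derivation:
z_0 = 0 + 0i, c = 0.7640 + -0.2650i
Iter 1: z = 0.7640 + -0.2650i, |z|^2 = 0.6539
Iter 2: z = 1.2775 + -0.6699i, |z|^2 = 2.0807
Iter 3: z = 1.9471 + -1.9766i, |z|^2 = 7.6983
Escaped at iteration 3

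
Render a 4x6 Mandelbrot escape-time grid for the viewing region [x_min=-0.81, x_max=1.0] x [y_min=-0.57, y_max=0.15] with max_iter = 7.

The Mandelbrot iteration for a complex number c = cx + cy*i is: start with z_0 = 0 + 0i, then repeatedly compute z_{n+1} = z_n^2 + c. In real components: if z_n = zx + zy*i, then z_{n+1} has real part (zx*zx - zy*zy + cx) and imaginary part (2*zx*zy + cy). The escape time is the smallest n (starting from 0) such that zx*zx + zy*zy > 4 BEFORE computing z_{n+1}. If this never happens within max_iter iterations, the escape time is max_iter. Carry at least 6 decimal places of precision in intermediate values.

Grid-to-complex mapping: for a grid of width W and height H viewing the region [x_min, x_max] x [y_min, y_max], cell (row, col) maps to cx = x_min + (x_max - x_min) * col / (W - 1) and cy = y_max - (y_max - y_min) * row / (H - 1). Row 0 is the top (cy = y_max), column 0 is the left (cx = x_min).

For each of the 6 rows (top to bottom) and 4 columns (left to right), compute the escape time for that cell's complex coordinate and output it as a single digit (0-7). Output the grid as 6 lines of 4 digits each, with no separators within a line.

Answer: 7772
7772
7772
7772
7772
5772

Derivation:
(row=0, col=0): c = -0.8100 + 0.1500i → escape time 7
(row=0, col=1): c = -0.2067 + 0.1500i → escape time 7
(row=0, col=2): c = 0.3967 + 0.1500i → escape time 7
(row=0, col=3): c = 1.0000 + 0.1500i → escape time 2
(row=1, col=0): c = -0.8100 + 0.0060i → escape time 7
(row=1, col=1): c = -0.2067 + 0.0060i → escape time 7
(row=1, col=2): c = 0.3967 + 0.0060i → escape time 7
(row=1, col=3): c = 1.0000 + 0.0060i → escape time 2
(row=2, col=0): c = -0.8100 + -0.1380i → escape time 7
(row=2, col=1): c = -0.2067 + -0.1380i → escape time 7
(row=2, col=2): c = 0.3967 + -0.1380i → escape time 7
(row=2, col=3): c = 1.0000 + -0.1380i → escape time 2
(row=3, col=0): c = -0.8100 + -0.2820i → escape time 7
(row=3, col=1): c = -0.2067 + -0.2820i → escape time 7
(row=3, col=2): c = 0.3967 + -0.2820i → escape time 7
(row=3, col=3): c = 1.0000 + -0.2820i → escape time 2
(row=4, col=0): c = -0.8100 + -0.4260i → escape time 7
(row=4, col=1): c = -0.2067 + -0.4260i → escape time 7
(row=4, col=2): c = 0.3967 + -0.4260i → escape time 7
(row=4, col=3): c = 1.0000 + -0.4260i → escape time 2
(row=5, col=0): c = -0.8100 + -0.5700i → escape time 5
(row=5, col=1): c = -0.2067 + -0.5700i → escape time 7
(row=5, col=2): c = 0.3967 + -0.5700i → escape time 7
(row=5, col=3): c = 1.0000 + -0.5700i → escape time 2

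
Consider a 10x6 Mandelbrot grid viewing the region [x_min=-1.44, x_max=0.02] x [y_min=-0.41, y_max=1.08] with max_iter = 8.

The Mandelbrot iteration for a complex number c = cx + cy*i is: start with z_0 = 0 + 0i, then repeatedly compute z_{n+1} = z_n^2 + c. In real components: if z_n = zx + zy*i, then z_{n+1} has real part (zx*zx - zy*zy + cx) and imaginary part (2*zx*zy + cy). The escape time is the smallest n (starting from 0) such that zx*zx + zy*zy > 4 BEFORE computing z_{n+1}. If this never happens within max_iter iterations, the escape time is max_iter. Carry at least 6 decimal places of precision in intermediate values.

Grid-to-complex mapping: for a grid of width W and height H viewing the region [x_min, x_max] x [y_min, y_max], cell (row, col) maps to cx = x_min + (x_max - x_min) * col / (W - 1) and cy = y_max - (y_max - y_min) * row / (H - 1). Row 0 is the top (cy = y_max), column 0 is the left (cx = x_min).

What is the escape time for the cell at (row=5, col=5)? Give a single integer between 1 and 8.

Answer: 8

Derivation:
z_0 = 0 + 0i, c = -0.6289 + -0.4100i
Iter 1: z = -0.6289 + -0.4100i, |z|^2 = 0.5636
Iter 2: z = -0.4015 + 0.1057i, |z|^2 = 0.1724
Iter 3: z = -0.4789 + -0.4949i, |z|^2 = 0.4742
Iter 4: z = -0.6445 + 0.0639i, |z|^2 = 0.4194
Iter 5: z = -0.2176 + -0.4924i, |z|^2 = 0.2899
Iter 6: z = -0.8240 + -0.1957i, |z|^2 = 0.7173
Iter 7: z = 0.0118 + -0.0876i, |z|^2 = 0.0078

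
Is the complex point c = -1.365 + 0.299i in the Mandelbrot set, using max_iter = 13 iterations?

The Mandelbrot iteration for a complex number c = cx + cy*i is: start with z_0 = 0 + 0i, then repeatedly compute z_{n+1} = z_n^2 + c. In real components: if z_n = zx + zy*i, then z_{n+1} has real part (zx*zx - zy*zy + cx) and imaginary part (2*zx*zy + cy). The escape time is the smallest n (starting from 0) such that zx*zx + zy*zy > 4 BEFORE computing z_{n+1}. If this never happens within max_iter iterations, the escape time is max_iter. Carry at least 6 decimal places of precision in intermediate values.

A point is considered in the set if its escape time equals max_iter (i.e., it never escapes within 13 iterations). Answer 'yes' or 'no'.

Answer: no

Derivation:
z_0 = 0 + 0i, c = -1.3650 + 0.2990i
Iter 1: z = -1.3650 + 0.2990i, |z|^2 = 1.9526
Iter 2: z = 0.4088 + -0.5173i, |z|^2 = 0.4347
Iter 3: z = -1.4654 + -0.1239i, |z|^2 = 2.1629
Iter 4: z = 0.7671 + 0.6623i, |z|^2 = 1.0271
Iter 5: z = -1.2151 + 1.3151i, |z|^2 = 3.2059
Iter 6: z = -1.6179 + -2.8969i, |z|^2 = 11.0100
Escaped at iteration 6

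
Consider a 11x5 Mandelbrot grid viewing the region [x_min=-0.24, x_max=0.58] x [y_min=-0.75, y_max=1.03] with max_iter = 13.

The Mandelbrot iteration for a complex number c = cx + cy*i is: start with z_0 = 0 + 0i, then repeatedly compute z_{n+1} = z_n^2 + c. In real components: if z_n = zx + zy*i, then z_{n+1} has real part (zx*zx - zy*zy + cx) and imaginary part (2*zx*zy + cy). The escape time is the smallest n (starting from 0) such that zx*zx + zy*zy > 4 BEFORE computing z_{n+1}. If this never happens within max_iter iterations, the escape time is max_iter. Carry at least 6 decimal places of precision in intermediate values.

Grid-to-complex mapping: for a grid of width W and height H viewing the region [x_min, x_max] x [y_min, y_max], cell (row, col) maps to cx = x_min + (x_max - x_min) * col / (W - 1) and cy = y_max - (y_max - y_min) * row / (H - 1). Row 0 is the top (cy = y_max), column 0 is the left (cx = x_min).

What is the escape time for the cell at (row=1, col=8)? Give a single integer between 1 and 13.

Answer: 8

Derivation:
z_0 = 0 + 0i, c = 0.4160 + 0.5850i
Iter 1: z = 0.4160 + 0.5850i, |z|^2 = 0.5153
Iter 2: z = 0.2468 + 1.0717i, |z|^2 = 1.2095
Iter 3: z = -0.6717 + 1.1141i, |z|^2 = 1.6923
Iter 4: z = -0.3740 + -0.9115i, |z|^2 = 0.9708
Iter 5: z = -0.2750 + 1.2669i, |z|^2 = 1.6806
Iter 6: z = -1.1133 + -0.1118i, |z|^2 = 1.2520
Iter 7: z = 1.6430 + 0.8340i, |z|^2 = 3.3951
Iter 8: z = 2.4199 + 3.3256i, |z|^2 = 16.9155
Escaped at iteration 8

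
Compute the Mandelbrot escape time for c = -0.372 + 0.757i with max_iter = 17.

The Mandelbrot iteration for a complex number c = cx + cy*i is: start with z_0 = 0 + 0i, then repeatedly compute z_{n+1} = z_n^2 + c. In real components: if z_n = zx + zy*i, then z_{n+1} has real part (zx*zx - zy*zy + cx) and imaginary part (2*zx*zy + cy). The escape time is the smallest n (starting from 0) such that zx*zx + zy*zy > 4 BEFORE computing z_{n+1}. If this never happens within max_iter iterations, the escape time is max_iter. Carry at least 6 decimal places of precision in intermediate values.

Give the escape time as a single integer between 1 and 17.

z_0 = 0 + 0i, c = -0.3720 + 0.7570i
Iter 1: z = -0.3720 + 0.7570i, |z|^2 = 0.7114
Iter 2: z = -0.8067 + 0.1938i, |z|^2 = 0.6883
Iter 3: z = 0.2412 + 0.4443i, |z|^2 = 0.2556
Iter 4: z = -0.5113 + 0.9713i, |z|^2 = 1.2049
Iter 5: z = -1.0540 + -0.2362i, |z|^2 = 1.1668
Iter 6: z = 0.6832 + 1.2550i, |z|^2 = 2.0418
Iter 7: z = -1.4804 + 2.4718i, |z|^2 = 8.3012
Escaped at iteration 7

Answer: 7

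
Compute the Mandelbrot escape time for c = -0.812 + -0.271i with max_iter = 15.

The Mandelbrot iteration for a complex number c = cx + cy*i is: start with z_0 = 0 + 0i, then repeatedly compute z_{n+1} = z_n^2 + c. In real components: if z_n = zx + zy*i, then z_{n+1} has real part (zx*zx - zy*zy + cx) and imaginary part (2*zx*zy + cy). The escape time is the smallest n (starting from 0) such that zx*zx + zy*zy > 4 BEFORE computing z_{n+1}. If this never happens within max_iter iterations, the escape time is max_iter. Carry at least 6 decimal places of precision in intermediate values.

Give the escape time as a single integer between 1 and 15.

z_0 = 0 + 0i, c = -0.8120 + -0.2710i
Iter 1: z = -0.8120 + -0.2710i, |z|^2 = 0.7328
Iter 2: z = -0.2261 + 0.1691i, |z|^2 = 0.0797
Iter 3: z = -0.7895 + -0.3475i, |z|^2 = 0.7440
Iter 4: z = -0.3095 + 0.2776i, |z|^2 = 0.1728
Iter 5: z = -0.7933 + -0.4428i, |z|^2 = 0.8255
Iter 6: z = -0.3788 + 0.4316i, |z|^2 = 0.3297
Iter 7: z = -0.8548 + -0.5980i, |z|^2 = 1.0883
Iter 8: z = -0.4388 + 0.7513i, |z|^2 = 0.7570
Iter 9: z = -1.1839 + -0.9303i, |z|^2 = 2.2672
Iter 10: z = -0.2759 + 1.9319i, |z|^2 = 3.8083
Iter 11: z = -4.4680 + -1.3370i, |z|^2 = 21.7509
Escaped at iteration 11

Answer: 11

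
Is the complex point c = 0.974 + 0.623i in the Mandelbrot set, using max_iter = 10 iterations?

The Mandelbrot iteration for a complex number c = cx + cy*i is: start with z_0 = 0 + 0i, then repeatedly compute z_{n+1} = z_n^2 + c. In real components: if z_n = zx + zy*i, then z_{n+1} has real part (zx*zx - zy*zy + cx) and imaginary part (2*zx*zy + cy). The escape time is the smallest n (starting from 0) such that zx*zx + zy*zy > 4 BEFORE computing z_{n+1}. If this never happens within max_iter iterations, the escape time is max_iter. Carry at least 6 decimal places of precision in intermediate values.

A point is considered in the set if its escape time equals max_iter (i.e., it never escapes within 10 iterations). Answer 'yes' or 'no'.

Answer: no

Derivation:
z_0 = 0 + 0i, c = 0.9740 + 0.6230i
Iter 1: z = 0.9740 + 0.6230i, |z|^2 = 1.3368
Iter 2: z = 1.5345 + 1.8366i, |z|^2 = 5.7279
Escaped at iteration 2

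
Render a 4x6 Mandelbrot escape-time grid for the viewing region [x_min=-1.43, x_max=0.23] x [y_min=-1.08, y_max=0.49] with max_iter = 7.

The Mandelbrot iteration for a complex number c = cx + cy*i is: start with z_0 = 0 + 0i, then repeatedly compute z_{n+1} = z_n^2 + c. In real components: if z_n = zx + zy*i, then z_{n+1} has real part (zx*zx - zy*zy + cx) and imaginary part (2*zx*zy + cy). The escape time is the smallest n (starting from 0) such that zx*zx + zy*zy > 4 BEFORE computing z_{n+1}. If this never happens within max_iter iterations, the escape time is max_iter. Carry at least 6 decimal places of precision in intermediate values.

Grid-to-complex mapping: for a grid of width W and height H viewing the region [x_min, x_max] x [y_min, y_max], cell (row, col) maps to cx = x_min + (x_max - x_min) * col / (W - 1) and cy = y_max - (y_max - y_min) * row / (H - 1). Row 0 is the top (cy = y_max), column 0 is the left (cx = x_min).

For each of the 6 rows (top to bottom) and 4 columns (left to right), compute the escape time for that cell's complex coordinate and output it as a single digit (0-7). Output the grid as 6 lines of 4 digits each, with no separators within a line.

Answer: 3677
6777
7777
4677
3475
2343

Derivation:
(row=0, col=0): c = -1.4300 + 0.4900i → escape time 3
(row=0, col=1): c = -0.8767 + 0.4900i → escape time 6
(row=0, col=2): c = -0.3233 + 0.4900i → escape time 7
(row=0, col=3): c = 0.2300 + 0.4900i → escape time 7
(row=1, col=0): c = -1.4300 + 0.1760i → escape time 6
(row=1, col=1): c = -0.8767 + 0.1760i → escape time 7
(row=1, col=2): c = -0.3233 + 0.1760i → escape time 7
(row=1, col=3): c = 0.2300 + 0.1760i → escape time 7
(row=2, col=0): c = -1.4300 + -0.1380i → escape time 7
(row=2, col=1): c = -0.8767 + -0.1380i → escape time 7
(row=2, col=2): c = -0.3233 + -0.1380i → escape time 7
(row=2, col=3): c = 0.2300 + -0.1380i → escape time 7
(row=3, col=0): c = -1.4300 + -0.4520i → escape time 4
(row=3, col=1): c = -0.8767 + -0.4520i → escape time 6
(row=3, col=2): c = -0.3233 + -0.4520i → escape time 7
(row=3, col=3): c = 0.2300 + -0.4520i → escape time 7
(row=4, col=0): c = -1.4300 + -0.7660i → escape time 3
(row=4, col=1): c = -0.8767 + -0.7660i → escape time 4
(row=4, col=2): c = -0.3233 + -0.7660i → escape time 7
(row=4, col=3): c = 0.2300 + -0.7660i → escape time 5
(row=5, col=0): c = -1.4300 + -1.0800i → escape time 2
(row=5, col=1): c = -0.8767 + -1.0800i → escape time 3
(row=5, col=2): c = -0.3233 + -1.0800i → escape time 4
(row=5, col=3): c = 0.2300 + -1.0800i → escape time 3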